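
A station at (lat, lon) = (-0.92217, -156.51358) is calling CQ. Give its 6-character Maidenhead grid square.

BI19rb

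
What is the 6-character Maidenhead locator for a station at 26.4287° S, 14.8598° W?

Shift to the Maidenhead origin (180°W, 90°S): lon 165.1402, lat 63.5713.
Field: 165.1402/20 → 8 → I, 63.5713/10 → 6 → G; chars IG.
Square: 5.1402/2 → 2, 3.5713/1 → 3; chars 23.
Subsquare: 1.1402/0.0833333 → 13 → n, 0.5713/0.0416667 → 13 → n; chars nn.

IG23nn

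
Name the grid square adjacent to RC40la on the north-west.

RC40kb

Longitude subsquare l = 11; −1 → 10 = k.
Latitude subsquare a = 0; +1 → 1 = b.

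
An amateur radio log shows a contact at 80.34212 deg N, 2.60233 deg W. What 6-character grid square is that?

Shift to the Maidenhead origin (180°W, 90°S): lon 177.3977, lat 170.3421.
Field: lon ⌊177.3977/20⌋ = 8 → I; lat ⌊170.3421/10⌋ = 17 → R.
Square: lon ⌊17.3977/2⌋ = 8; lat ⌊0.3421/1⌋ = 0.
Subsquare: lon ⌊1.3977/0.0833333⌋ = 16 → q; lat ⌊0.3421/0.0416667⌋ = 8 → i.

IR80qi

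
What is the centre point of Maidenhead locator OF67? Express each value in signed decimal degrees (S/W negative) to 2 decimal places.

-32.50, 113.00

Field O=14, F=5: +14·20° lon, +5·10° lat → SW at lon 100°, lat -40°.
Square 6, 7: +6·2° lon, +7·1° lat → SW at lon 112°, lat -33°.
Cell spans 2° lon × 1° lat. Centre is SW corner plus half of each.
latitude -32.50, longitude 113.00.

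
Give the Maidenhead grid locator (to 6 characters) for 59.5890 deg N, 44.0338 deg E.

Add 180° to longitude and 90° to latitude: 224.0338, 149.5890.
Field: 224.0338/20 → 11 → L, 149.5890/10 → 14 → O; chars LO.
Square: 4.0338/2 → 2, 9.5890/1 → 9; chars 29.
Subsquare: 0.0338/0.0833333 → 0 → a, 0.5890/0.0416667 → 14 → o; chars ao.

LO29ao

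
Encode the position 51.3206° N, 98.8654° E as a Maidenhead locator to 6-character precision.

NO91kh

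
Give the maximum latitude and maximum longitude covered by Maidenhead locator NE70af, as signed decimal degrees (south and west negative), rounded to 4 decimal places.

-49.7500, 94.0833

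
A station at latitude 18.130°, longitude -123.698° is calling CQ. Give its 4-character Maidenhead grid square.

Add 180° to longitude and 90° to latitude: 56.30, 108.13.
Field: 56.30/20 → 2 → C, 108.13/10 → 10 → K; chars CK.
Square: 16.30/2 → 8, 8.13/1 → 8; chars 88.

CK88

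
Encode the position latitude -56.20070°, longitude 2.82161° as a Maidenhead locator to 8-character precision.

JD13jt81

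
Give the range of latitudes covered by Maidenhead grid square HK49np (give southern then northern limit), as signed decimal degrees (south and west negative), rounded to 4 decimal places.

Field H=7, K=10: +7·20° lon, +10·10° lat → SW at lon -40°, lat 10°.
Square 4, 9: +4·2° lon, +9·1° lat → SW at lon -32°, lat 19°.
Subsquare n=13, p=15: +13·0.0833333° lon, +15·0.0416667° lat → SW at lon -30.9167°, lat 19.625°.
Cell spans 0.0833333° lon × 0.0416667° lat.
south 19.6250, north 19.6667.

19.6250, 19.6667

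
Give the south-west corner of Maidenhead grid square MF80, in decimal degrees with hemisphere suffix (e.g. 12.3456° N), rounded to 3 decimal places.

Field M=12, F=5: +12·20° lon, +5·10° lat → SW at lon 60°, lat -40°.
Square 8, 0: +8·2° lon, +0·1° lat → SW at lon 76°, lat -40°.
latitude 40.000° S, longitude 76.000° E.

40.000° S, 76.000° E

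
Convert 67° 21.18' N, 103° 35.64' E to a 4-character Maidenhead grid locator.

OP17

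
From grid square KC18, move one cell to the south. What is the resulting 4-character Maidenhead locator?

KC17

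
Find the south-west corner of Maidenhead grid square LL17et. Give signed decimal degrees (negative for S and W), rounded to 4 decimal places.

Field L=11, L=11: +11·20° lon, +11·10° lat → SW at lon 40°, lat 20°.
Square 1, 7: +1·2° lon, +7·1° lat → SW at lon 42°, lat 27°.
Subsquare e=4, t=19: +4·0.0833333° lon, +19·0.0416667° lat → SW at lon 42.3333°, lat 27.7917°.
latitude 27.7917, longitude 42.3333.

27.7917, 42.3333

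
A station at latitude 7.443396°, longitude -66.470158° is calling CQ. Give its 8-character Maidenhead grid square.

FJ67sk36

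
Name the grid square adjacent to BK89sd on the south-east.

BK89tc

Longitude subsquare s = 18; +1 → 19 = t.
Latitude subsquare d = 3; −1 → 2 = c.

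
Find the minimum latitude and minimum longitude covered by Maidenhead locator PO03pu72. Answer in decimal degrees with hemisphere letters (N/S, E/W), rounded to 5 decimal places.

53.84167° N, 121.30833° E

Field P=15, O=14: +15·20° lon, +14·10° lat → SW at lon 120°, lat 50°.
Square 0, 3: +0·2° lon, +3·1° lat → SW at lon 120°, lat 53°.
Subsquare p=15, u=20: +15·0.0833333° lon, +20·0.0416667° lat → SW at lon 121.25°, lat 53.8333°.
Extended square 7, 2: +7·0.00833333° lon, +2·0.00416667° lat → SW at lon 121.308°, lat 53.8417°.
latitude 53.84167° N, longitude 121.30833° E.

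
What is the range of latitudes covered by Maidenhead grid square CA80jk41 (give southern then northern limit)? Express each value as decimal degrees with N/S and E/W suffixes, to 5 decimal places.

89.57917° S, 89.57500° S

Field C=2, A=0: +2·20° lon, +0·10° lat → SW at lon -140°, lat -90°.
Square 8, 0: +8·2° lon, +0·1° lat → SW at lon -124°, lat -90°.
Subsquare j=9, k=10: +9·0.0833333° lon, +10·0.0416667° lat → SW at lon -123.25°, lat -89.5833°.
Extended square 4, 1: +4·0.00833333° lon, +1·0.00416667° lat → SW at lon -123.217°, lat -89.5792°.
Cell spans 0.00833333° lon × 0.00416667° lat.
south 89.57917° S, north 89.57500° S.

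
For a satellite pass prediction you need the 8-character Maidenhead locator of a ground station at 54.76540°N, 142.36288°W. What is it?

BO84ts63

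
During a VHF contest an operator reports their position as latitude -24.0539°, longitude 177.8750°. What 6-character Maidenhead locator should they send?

RG85ww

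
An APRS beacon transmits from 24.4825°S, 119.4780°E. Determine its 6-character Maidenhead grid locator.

OG95rm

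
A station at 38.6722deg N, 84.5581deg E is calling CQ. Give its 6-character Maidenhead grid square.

Offset from 180°W / 90°S: lon 264.5581°, lat 128.6722°.
Field (20°×10°, letters A–R): lon ⌊264.5581/20⌋ = 13 → N; lat ⌊128.6722/10⌋ = 12 → M.
Square (2°×1°, digits 0–9): lon ⌊4.5581/2⌋ = 2; lat ⌊8.6722/1⌋ = 8.
Subsquare (5′×2.5′, letters a–x): lon ⌊0.5581/0.0833333⌋ = 6 → g; lat ⌊0.6722/0.0416667⌋ = 16 → q.

NM28gq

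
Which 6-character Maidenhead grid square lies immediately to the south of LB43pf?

Latitude subsquare f = 5; −1 → 4 = e.
The longitude characters are unchanged.

LB43pe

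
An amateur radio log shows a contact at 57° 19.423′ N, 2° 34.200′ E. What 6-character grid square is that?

Shift to the Maidenhead origin (180°W, 90°S): lon 182.5700, lat 147.3237.
Field: 182.5700/20 → 9 → J, 147.3237/10 → 14 → O; chars JO.
Square: 2.5700/2 → 1, 7.3237/1 → 7; chars 17.
Subsquare: 0.5700/0.0833333 → 6 → g, 0.3237/0.0416667 → 7 → h; chars gh.

JO17gh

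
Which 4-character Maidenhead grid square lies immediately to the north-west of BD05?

Longitude square 0; −1 → -1, wraps to 9, carry into field.
Longitude field B = 1; −1 → 0 = A.
Latitude square 5; +1 → 6.

AD96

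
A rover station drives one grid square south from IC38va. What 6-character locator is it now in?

Latitude subsquare a = 0; −1 → -1, wraps to 23 = x, carry into square.
Latitude square 8; −1 → 7.
The longitude characters are unchanged.

IC37vx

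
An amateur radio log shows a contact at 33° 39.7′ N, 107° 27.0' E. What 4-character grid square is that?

Add 180° to longitude and 90° to latitude: 287.45, 123.66.
Field: 287.45/20 → 14 → O, 123.66/10 → 12 → M; chars OM.
Square: 7.45/2 → 3, 3.66/1 → 3; chars 33.

OM33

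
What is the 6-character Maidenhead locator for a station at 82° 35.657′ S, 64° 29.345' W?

FA77sj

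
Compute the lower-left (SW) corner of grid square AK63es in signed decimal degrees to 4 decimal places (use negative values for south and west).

13.7500, -167.6667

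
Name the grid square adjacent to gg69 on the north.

Latitude square 9; +1 → 10, wraps to 0, carry into field.
Latitude field G = 6; +1 → 7 = H.
The longitude characters are unchanged.

GH60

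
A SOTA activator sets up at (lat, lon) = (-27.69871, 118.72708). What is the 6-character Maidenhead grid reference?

Shift to the Maidenhead origin (180°W, 90°S): lon 298.7271, lat 62.3013.
Field: lon ⌊298.7271/20⌋ = 14 → O; lat ⌊62.3013/10⌋ = 6 → G.
Square: lon ⌊18.7271/2⌋ = 9; lat ⌊2.3013/1⌋ = 2.
Subsquare: lon ⌊0.7271/0.0833333⌋ = 8 → i; lat ⌊0.3013/0.0416667⌋ = 7 → h.

OG92ih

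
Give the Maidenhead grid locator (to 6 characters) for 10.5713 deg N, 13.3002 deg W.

Add 180° to longitude and 90° to latitude: 166.6998, 100.5713.
Field (20°×10°, letters A–R): lon ⌊166.6998/20⌋ = 8 → I; lat ⌊100.5713/10⌋ = 10 → K.
Square (2°×1°, digits 0–9): lon ⌊6.6998/2⌋ = 3; lat ⌊0.5713/1⌋ = 0.
Subsquare (5′×2.5′, letters a–x): lon ⌊0.6998/0.0833333⌋ = 8 → i; lat ⌊0.5713/0.0416667⌋ = 13 → n.

IK30in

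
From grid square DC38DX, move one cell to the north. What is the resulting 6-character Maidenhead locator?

DC39da

Latitude subsquare x = 23; +1 → 24, wraps to 0 = a, carry into square.
Latitude square 8; +1 → 9.
The longitude characters are unchanged.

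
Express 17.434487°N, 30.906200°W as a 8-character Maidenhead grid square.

HK47nk14

Offset from 180°W / 90°S: lon 149.09380°, lat 107.43449°.
Field: 149.09380/20 → 7 → H, 107.43449/10 → 10 → K; chars HK.
Square: 9.09380/2 → 4, 7.43449/1 → 7; chars 47.
Subsquare: 1.09380/0.0833333 → 13 → n, 0.43449/0.0416667 → 10 → k; chars nk.
Extended square: 0.01047/0.00833333 → 1, 0.01782/0.00416667 → 4; chars 14.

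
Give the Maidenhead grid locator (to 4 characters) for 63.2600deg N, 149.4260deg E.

QP43

Offset from 180°W / 90°S: lon 329.43°, lat 153.26°.
Field (20°×10°, letters A–R): lon ⌊329.43/20⌋ = 16 → Q; lat ⌊153.26/10⌋ = 15 → P.
Square (2°×1°, digits 0–9): lon ⌊9.43/2⌋ = 4; lat ⌊3.26/1⌋ = 3.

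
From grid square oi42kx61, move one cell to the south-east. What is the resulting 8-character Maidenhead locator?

Longitude extended square 6; +1 → 7.
Latitude extended square 1; −1 → 0.

OI42kx70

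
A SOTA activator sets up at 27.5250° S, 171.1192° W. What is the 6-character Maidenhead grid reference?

Offset from 180°W / 90°S: lon 8.8808°, lat 62.4750°.
Field: lon ⌊8.8808/20⌋ = 0 → A; lat ⌊62.4750/10⌋ = 6 → G.
Square: lon ⌊8.8808/2⌋ = 4; lat ⌊2.4750/1⌋ = 2.
Subsquare: lon ⌊0.8808/0.0833333⌋ = 10 → k; lat ⌊0.4750/0.0416667⌋ = 11 → l.

AG42kl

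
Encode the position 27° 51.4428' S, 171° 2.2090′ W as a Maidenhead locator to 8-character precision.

AG42ld54

Add 180° to longitude and 90° to latitude: 8.96318, 62.14262.
Field: lon ⌊8.96318/20⌋ = 0 → A; lat ⌊62.14262/10⌋ = 6 → G.
Square: lon ⌊8.96318/2⌋ = 4; lat ⌊2.14262/1⌋ = 2.
Subsquare: lon ⌊0.96318/0.0833333⌋ = 11 → l; lat ⌊0.14262/0.0416667⌋ = 3 → d.
Extended square: lon ⌊0.04652/0.00833333⌋ = 5; lat ⌊0.01762/0.00416667⌋ = 4.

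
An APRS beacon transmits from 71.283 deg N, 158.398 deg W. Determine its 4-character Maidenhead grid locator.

Add 180° to longitude and 90° to latitude: 21.60, 161.28.
Field: lon ⌊21.60/20⌋ = 1 → B; lat ⌊161.28/10⌋ = 16 → Q.
Square: lon ⌊1.60/2⌋ = 0; lat ⌊1.28/1⌋ = 1.

BQ01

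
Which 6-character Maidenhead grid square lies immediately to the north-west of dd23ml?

DD23lm

Longitude subsquare m = 12; −1 → 11 = l.
Latitude subsquare l = 11; +1 → 12 = m.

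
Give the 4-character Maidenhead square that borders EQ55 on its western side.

EQ45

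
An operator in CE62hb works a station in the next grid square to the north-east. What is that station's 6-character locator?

CE62ic

Longitude subsquare h = 7; +1 → 8 = i.
Latitude subsquare b = 1; +1 → 2 = c.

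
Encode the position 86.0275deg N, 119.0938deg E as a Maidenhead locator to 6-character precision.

Add 180° to longitude and 90° to latitude: 299.0938, 176.0275.
Field (20°×10°, letters A–R): lon ⌊299.0938/20⌋ = 14 → O; lat ⌊176.0275/10⌋ = 17 → R.
Square (2°×1°, digits 0–9): lon ⌊19.0938/2⌋ = 9; lat ⌊6.0275/1⌋ = 6.
Subsquare (5′×2.5′, letters a–x): lon ⌊1.0938/0.0833333⌋ = 13 → n; lat ⌊0.0275/0.0416667⌋ = 0 → a.

OR96na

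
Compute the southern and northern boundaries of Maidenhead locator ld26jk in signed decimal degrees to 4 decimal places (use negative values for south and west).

Field L=11, D=3: +11·20° lon, +3·10° lat → SW at lon 40°, lat -60°.
Square 2, 6: +2·2° lon, +6·1° lat → SW at lon 44°, lat -54°.
Subsquare j=9, k=10: +9·0.0833333° lon, +10·0.0416667° lat → SW at lon 44.75°, lat -53.5833°.
Cell spans 0.0833333° lon × 0.0416667° lat.
south -53.5833, north -53.5417.

-53.5833, -53.5417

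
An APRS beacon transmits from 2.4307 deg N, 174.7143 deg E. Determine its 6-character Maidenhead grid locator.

RJ72ik

Offset from 180°W / 90°S: lon 354.7143°, lat 92.4307°.
Field (20°×10°, letters A–R): lon ⌊354.7143/20⌋ = 17 → R; lat ⌊92.4307/10⌋ = 9 → J.
Square (2°×1°, digits 0–9): lon ⌊14.7143/2⌋ = 7; lat ⌊2.4307/1⌋ = 2.
Subsquare (5′×2.5′, letters a–x): lon ⌊0.7143/0.0833333⌋ = 8 → i; lat ⌊0.4307/0.0416667⌋ = 10 → k.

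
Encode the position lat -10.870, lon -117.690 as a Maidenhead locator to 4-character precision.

DH19

Offset from 180°W / 90°S: lon 62.31°, lat 79.13°.
Field: 62.31/20 → 3 → D, 79.13/10 → 7 → H; chars DH.
Square: 2.31/2 → 1, 9.13/1 → 9; chars 19.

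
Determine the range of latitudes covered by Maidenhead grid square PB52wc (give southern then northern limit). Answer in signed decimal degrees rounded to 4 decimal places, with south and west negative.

-77.9167, -77.8750

Field P=15, B=1: +15·20° lon, +1·10° lat → SW at lon 120°, lat -80°.
Square 5, 2: +5·2° lon, +2·1° lat → SW at lon 130°, lat -78°.
Subsquare w=22, c=2: +22·0.0833333° lon, +2·0.0416667° lat → SW at lon 131.833°, lat -77.9167°.
Cell spans 0.0833333° lon × 0.0416667° lat.
south -77.9167, north -77.8750.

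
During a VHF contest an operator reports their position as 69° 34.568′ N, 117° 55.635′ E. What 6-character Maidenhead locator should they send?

OP89xn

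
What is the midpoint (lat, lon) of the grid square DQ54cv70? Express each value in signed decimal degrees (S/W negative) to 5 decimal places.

Field D=3, Q=16: +3·20° lon, +16·10° lat → SW at lon -120°, lat 70°.
Square 5, 4: +5·2° lon, +4·1° lat → SW at lon -110°, lat 74°.
Subsquare c=2, v=21: +2·0.0833333° lon, +21·0.0416667° lat → SW at lon -109.833°, lat 74.875°.
Extended square 7, 0: +7·0.00833333° lon, +0·0.00416667° lat → SW at lon -109.775°, lat 74.875°.
Cell spans 0.00833333° lon × 0.00416667° lat. Centre is SW corner plus half of each.
latitude 74.87708, longitude -109.77083.

74.87708, -109.77083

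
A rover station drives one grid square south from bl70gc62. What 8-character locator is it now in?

Latitude extended square 2; −1 → 1.
The longitude characters are unchanged.

BL70gc61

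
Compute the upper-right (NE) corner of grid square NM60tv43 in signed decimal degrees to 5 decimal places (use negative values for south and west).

30.89167, 93.62500

Field N=13, M=12: +13·20° lon, +12·10° lat → SW at lon 80°, lat 30°.
Square 6, 0: +6·2° lon, +0·1° lat → SW at lon 92°, lat 30°.
Subsquare t=19, v=21: +19·0.0833333° lon, +21·0.0416667° lat → SW at lon 93.5833°, lat 30.875°.
Extended square 4, 3: +4·0.00833333° lon, +3·0.00416667° lat → SW at lon 93.6167°, lat 30.8875°.
Cell spans 0.00833333° lon × 0.00416667° lat. NE corner is SW corner plus one full cell.
latitude 30.89167, longitude 93.62500.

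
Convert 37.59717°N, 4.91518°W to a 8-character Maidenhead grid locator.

Shift to the Maidenhead origin (180°W, 90°S): lon 175.08482, lat 127.59717.
Field (20°×10°, letters A–R): lon ⌊175.08482/20⌋ = 8 → I; lat ⌊127.59717/10⌋ = 12 → M.
Square (2°×1°, digits 0–9): lon ⌊15.08482/2⌋ = 7; lat ⌊7.59717/1⌋ = 7.
Subsquare (5′×2.5′, letters a–x): lon ⌊1.08482/0.0833333⌋ = 13 → n; lat ⌊0.59717/0.0416667⌋ = 14 → o.
Extended square (30″×15″, digits 0–9): lon ⌊0.00149/0.00833333⌋ = 0; lat ⌊0.01384/0.00416667⌋ = 3.

IM77no03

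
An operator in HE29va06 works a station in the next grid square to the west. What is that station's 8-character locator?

HE29ua96

Longitude extended square 0; −1 → -1, wraps to 9, carry into subsquare.
Longitude subsquare v = 21; −1 → 20 = u.
The latitude characters are unchanged.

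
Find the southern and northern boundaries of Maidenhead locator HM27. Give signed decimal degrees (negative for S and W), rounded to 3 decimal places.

37.000, 38.000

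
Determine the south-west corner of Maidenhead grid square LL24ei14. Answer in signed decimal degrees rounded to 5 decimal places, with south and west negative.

24.35000, 44.34167

Field L=11, L=11: +11·20° lon, +11·10° lat → SW at lon 40°, lat 20°.
Square 2, 4: +2·2° lon, +4·1° lat → SW at lon 44°, lat 24°.
Subsquare e=4, i=8: +4·0.0833333° lon, +8·0.0416667° lat → SW at lon 44.3333°, lat 24.3333°.
Extended square 1, 4: +1·0.00833333° lon, +4·0.00416667° lat → SW at lon 44.3417°, lat 24.35°.
latitude 24.35000, longitude 44.34167.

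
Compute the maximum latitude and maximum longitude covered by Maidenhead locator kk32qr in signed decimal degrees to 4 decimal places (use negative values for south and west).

12.7500, 27.4167

Field K=10, K=10: +10·20° lon, +10·10° lat → SW at lon 20°, lat 10°.
Square 3, 2: +3·2° lon, +2·1° lat → SW at lon 26°, lat 12°.
Subsquare q=16, r=17: +16·0.0833333° lon, +17·0.0416667° lat → SW at lon 27.3333°, lat 12.7083°.
Cell spans 0.0833333° lon × 0.0416667° lat. NE corner is SW corner plus one full cell.
latitude 12.7500, longitude 27.4167.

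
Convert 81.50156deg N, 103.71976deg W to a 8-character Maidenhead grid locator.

Shift to the Maidenhead origin (180°W, 90°S): lon 76.28024, lat 171.50156.
Field: 76.28024/20 → 3 → D, 171.50156/10 → 17 → R; chars DR.
Square: 16.28024/2 → 8, 1.50156/1 → 1; chars 81.
Subsquare: 0.28024/0.0833333 → 3 → d, 0.50156/0.0416667 → 12 → m; chars dm.
Extended square: 0.03024/0.00833333 → 3, 0.00156/0.00416667 → 0; chars 30.

DR81dm30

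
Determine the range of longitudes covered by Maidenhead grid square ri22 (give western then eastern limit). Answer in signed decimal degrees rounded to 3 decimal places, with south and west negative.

164.000, 166.000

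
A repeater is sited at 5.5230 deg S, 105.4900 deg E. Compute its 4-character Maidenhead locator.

Add 180° to longitude and 90° to latitude: 285.49, 84.48.
Field: 285.49/20 → 14 → O, 84.48/10 → 8 → I; chars OI.
Square: 5.49/2 → 2, 4.48/1 → 4; chars 24.

OI24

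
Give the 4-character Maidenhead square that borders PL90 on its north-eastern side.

Longitude square 9; +1 → 10, wraps to 0, carry into field.
Longitude field P = 15; +1 → 16 = Q.
Latitude square 0; +1 → 1.

QL01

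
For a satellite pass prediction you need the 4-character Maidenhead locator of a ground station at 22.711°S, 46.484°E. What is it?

Add 180° to longitude and 90° to latitude: 226.48, 67.29.
Field: lon ⌊226.48/20⌋ = 11 → L; lat ⌊67.29/10⌋ = 6 → G.
Square: lon ⌊6.48/2⌋ = 3; lat ⌊7.29/1⌋ = 7.

LG37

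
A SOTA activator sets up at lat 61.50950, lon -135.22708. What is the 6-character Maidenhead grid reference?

CP21jm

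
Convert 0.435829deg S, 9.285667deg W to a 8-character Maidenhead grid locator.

Shift to the Maidenhead origin (180°W, 90°S): lon 170.71433, lat 89.56417.
Field: lon ⌊170.71433/20⌋ = 8 → I; lat ⌊89.56417/10⌋ = 8 → I.
Square: lon ⌊10.71433/2⌋ = 5; lat ⌊9.56417/1⌋ = 9.
Subsquare: lon ⌊0.71433/0.0833333⌋ = 8 → i; lat ⌊0.56417/0.0416667⌋ = 13 → n.
Extended square: lon ⌊0.04767/0.00833333⌋ = 5; lat ⌊0.02250/0.00416667⌋ = 5.

II59in55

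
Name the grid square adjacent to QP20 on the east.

Longitude square 2; +1 → 3.
The latitude characters are unchanged.

QP30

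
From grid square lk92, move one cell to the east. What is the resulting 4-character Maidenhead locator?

Longitude square 9; +1 → 10, wraps to 0, carry into field.
Longitude field L = 11; +1 → 12 = M.
The latitude characters are unchanged.

MK02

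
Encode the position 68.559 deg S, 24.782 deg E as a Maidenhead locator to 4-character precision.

KC21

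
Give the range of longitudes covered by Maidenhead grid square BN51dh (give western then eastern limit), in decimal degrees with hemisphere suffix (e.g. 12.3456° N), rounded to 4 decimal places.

149.7500° W, 149.6667° W

Field B=1, N=13: +1·20° lon, +13·10° lat → SW at lon -160°, lat 40°.
Square 5, 1: +5·2° lon, +1·1° lat → SW at lon -150°, lat 41°.
Subsquare d=3, h=7: +3·0.0833333° lon, +7·0.0416667° lat → SW at lon -149.75°, lat 41.2917°.
Cell spans 0.0833333° lon × 0.0416667° lat.
west 149.7500° W, east 149.6667° W.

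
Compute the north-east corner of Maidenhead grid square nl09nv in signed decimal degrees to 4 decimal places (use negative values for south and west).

29.9167, 81.1667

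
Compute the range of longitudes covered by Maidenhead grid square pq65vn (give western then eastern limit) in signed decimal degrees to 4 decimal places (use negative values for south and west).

133.7500, 133.8333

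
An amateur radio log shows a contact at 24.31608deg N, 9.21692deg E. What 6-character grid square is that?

JL44oh

Add 180° to longitude and 90° to latitude: 189.2169, 114.3161.
Field (20°×10°, letters A–R): 189.2169/20 → 9 → J, 114.3161/10 → 11 → L; chars JL.
Square (2°×1°, digits 0–9): 9.2169/2 → 4, 4.3161/1 → 4; chars 44.
Subsquare (5′×2.5′, letters a–x): 1.2169/0.0833333 → 14 → o, 0.3161/0.0416667 → 7 → h; chars oh.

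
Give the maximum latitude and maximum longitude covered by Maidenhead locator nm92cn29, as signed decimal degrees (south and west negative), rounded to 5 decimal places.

Field N=13, M=12: +13·20° lon, +12·10° lat → SW at lon 80°, lat 30°.
Square 9, 2: +9·2° lon, +2·1° lat → SW at lon 98°, lat 32°.
Subsquare c=2, n=13: +2·0.0833333° lon, +13·0.0416667° lat → SW at lon 98.1667°, lat 32.5417°.
Extended square 2, 9: +2·0.00833333° lon, +9·0.00416667° lat → SW at lon 98.1833°, lat 32.5792°.
Cell spans 0.00833333° lon × 0.00416667° lat. NE corner is SW corner plus one full cell.
latitude 32.58333, longitude 98.19167.

32.58333, 98.19167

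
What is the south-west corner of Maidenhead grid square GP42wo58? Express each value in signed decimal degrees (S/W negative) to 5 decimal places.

62.61667, -50.12500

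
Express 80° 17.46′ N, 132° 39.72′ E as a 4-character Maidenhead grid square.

PR60

Add 180° to longitude and 90° to latitude: 312.66, 170.29.
Field: lon ⌊312.66/20⌋ = 15 → P; lat ⌊170.29/10⌋ = 17 → R.
Square: lon ⌊12.66/2⌋ = 6; lat ⌊0.29/1⌋ = 0.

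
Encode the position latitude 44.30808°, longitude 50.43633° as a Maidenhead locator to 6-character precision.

LN54fh

Offset from 180°W / 90°S: lon 230.4363°, lat 134.3081°.
Field: 230.4363/20 → 11 → L, 134.3081/10 → 13 → N; chars LN.
Square: 10.4363/2 → 5, 4.3081/1 → 4; chars 54.
Subsquare: 0.4363/0.0833333 → 5 → f, 0.3081/0.0416667 → 7 → h; chars fh.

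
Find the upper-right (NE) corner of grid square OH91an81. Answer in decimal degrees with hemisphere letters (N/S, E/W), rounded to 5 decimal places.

18.45000° S, 118.07500° E

Field O=14, H=7: +14·20° lon, +7·10° lat → SW at lon 100°, lat -20°.
Square 9, 1: +9·2° lon, +1·1° lat → SW at lon 118°, lat -19°.
Subsquare a=0, n=13: +0·0.0833333° lon, +13·0.0416667° lat → SW at lon 118°, lat -18.4583°.
Extended square 8, 1: +8·0.00833333° lon, +1·0.00416667° lat → SW at lon 118.067°, lat -18.4542°.
Cell spans 0.00833333° lon × 0.00416667° lat. NE corner is SW corner plus one full cell.
latitude 18.45000° S, longitude 118.07500° E.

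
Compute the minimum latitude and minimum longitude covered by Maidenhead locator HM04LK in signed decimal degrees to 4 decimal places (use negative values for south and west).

34.4167, -39.0833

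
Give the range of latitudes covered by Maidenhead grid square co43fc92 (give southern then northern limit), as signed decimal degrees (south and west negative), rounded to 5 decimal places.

Field C=2, O=14: +2·20° lon, +14·10° lat → SW at lon -140°, lat 50°.
Square 4, 3: +4·2° lon, +3·1° lat → SW at lon -132°, lat 53°.
Subsquare f=5, c=2: +5·0.0833333° lon, +2·0.0416667° lat → SW at lon -131.583°, lat 53.0833°.
Extended square 9, 2: +9·0.00833333° lon, +2·0.00416667° lat → SW at lon -131.508°, lat 53.0917°.
Cell spans 0.00833333° lon × 0.00416667° lat.
south 53.09167, north 53.09583.

53.09167, 53.09583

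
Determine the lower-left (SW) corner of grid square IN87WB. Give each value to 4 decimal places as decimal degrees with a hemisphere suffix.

47.0417° N, 2.1667° W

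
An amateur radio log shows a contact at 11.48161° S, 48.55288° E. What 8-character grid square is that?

Add 180° to longitude and 90° to latitude: 228.55288, 78.51839.
Field: 228.55288/20 → 11 → L, 78.51839/10 → 7 → H; chars LH.
Square: 8.55288/2 → 4, 8.51839/1 → 8; chars 48.
Subsquare: 0.55288/0.0833333 → 6 → g, 0.51839/0.0416667 → 12 → m; chars gm.
Extended square: 0.05288/0.00833333 → 6, 0.01839/0.00416667 → 4; chars 64.

LH48gm64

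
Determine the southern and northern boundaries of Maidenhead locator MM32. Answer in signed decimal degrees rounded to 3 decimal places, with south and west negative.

32.000, 33.000

Field M=12, M=12: +12·20° lon, +12·10° lat → SW at lon 60°, lat 30°.
Square 3, 2: +3·2° lon, +2·1° lat → SW at lon 66°, lat 32°.
Cell spans 2° lon × 1° lat.
south 32.000, north 33.000.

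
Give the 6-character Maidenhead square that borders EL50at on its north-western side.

EL40xu

Longitude subsquare a = 0; −1 → -1, wraps to 23 = x, carry into square.
Longitude square 5; −1 → 4.
Latitude subsquare t = 19; +1 → 20 = u.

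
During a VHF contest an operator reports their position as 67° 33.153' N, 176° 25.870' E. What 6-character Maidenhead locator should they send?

RP87fn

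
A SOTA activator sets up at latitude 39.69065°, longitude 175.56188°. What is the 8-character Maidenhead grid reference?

RM79sq75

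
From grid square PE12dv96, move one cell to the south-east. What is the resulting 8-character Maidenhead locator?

PE12ev05

Longitude extended square 9; +1 → 10, wraps to 0, carry into subsquare.
Longitude subsquare d = 3; +1 → 4 = e.
Latitude extended square 6; −1 → 5.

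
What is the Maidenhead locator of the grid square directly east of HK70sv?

HK70tv

Longitude subsquare s = 18; +1 → 19 = t.
The latitude characters are unchanged.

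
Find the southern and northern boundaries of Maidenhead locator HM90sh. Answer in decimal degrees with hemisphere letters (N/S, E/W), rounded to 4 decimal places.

Field H=7, M=12: +7·20° lon, +12·10° lat → SW at lon -40°, lat 30°.
Square 9, 0: +9·2° lon, +0·1° lat → SW at lon -22°, lat 30°.
Subsquare s=18, h=7: +18·0.0833333° lon, +7·0.0416667° lat → SW at lon -20.5°, lat 30.2917°.
Cell spans 0.0833333° lon × 0.0416667° lat.
south 30.2917° N, north 30.3333° N.

30.2917° N, 30.3333° N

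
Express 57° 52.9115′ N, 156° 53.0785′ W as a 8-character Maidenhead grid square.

BO17nv31

Shift to the Maidenhead origin (180°W, 90°S): lon 23.11536, lat 147.88186.
Field: lon ⌊23.11536/20⌋ = 1 → B; lat ⌊147.88186/10⌋ = 14 → O.
Square: lon ⌊3.11536/2⌋ = 1; lat ⌊7.88186/1⌋ = 7.
Subsquare: lon ⌊1.11536/0.0833333⌋ = 13 → n; lat ⌊0.88186/0.0416667⌋ = 21 → v.
Extended square: lon ⌊0.03203/0.00833333⌋ = 3; lat ⌊0.00686/0.00416667⌋ = 1.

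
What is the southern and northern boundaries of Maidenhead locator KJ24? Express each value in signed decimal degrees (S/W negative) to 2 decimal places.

4.00, 5.00

Field K=10, J=9: +10·20° lon, +9·10° lat → SW at lon 20°, lat 0°.
Square 2, 4: +2·2° lon, +4·1° lat → SW at lon 24°, lat 4°.
Cell spans 2° lon × 1° lat.
south 4.00, north 5.00.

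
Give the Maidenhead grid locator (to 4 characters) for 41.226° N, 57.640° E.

Add 180° to longitude and 90° to latitude: 237.64, 131.23.
Field: 237.64/20 → 11 → L, 131.23/10 → 13 → N; chars LN.
Square: 17.64/2 → 8, 1.23/1 → 1; chars 81.

LN81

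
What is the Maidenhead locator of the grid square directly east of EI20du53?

EI20du63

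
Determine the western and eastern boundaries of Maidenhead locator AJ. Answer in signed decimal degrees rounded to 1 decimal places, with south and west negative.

-180.0, -160.0

Field A=0, J=9: +0·20° lon, +9·10° lat → SW at lon -180°, lat 0°.
Cell spans 20° lon × 10° lat.
west -180.0, east -160.0.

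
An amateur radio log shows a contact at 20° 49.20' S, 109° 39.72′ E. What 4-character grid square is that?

Add 180° to longitude and 90° to latitude: 289.66, 69.18.
Field (20°×10°, letters A–R): lon ⌊289.66/20⌋ = 14 → O; lat ⌊69.18/10⌋ = 6 → G.
Square (2°×1°, digits 0–9): lon ⌊9.66/2⌋ = 4; lat ⌊9.18/1⌋ = 9.

OG49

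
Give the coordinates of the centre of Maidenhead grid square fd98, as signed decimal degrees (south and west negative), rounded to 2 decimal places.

-51.50, -61.00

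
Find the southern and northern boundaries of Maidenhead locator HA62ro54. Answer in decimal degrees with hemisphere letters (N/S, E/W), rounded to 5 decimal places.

87.40000° S, 87.39583° S

Field H=7, A=0: +7·20° lon, +0·10° lat → SW at lon -40°, lat -90°.
Square 6, 2: +6·2° lon, +2·1° lat → SW at lon -28°, lat -88°.
Subsquare r=17, o=14: +17·0.0833333° lon, +14·0.0416667° lat → SW at lon -26.5833°, lat -87.4167°.
Extended square 5, 4: +5·0.00833333° lon, +4·0.00416667° lat → SW at lon -26.5417°, lat -87.4°.
Cell spans 0.00833333° lon × 0.00416667° lat.
south 87.40000° S, north 87.39583° S.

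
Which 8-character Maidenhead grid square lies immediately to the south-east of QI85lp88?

QI85lp97

Longitude extended square 8; +1 → 9.
Latitude extended square 8; −1 → 7.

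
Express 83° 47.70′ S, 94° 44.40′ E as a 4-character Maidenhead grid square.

Add 180° to longitude and 90° to latitude: 274.74, 6.20.
Field (20°×10°, letters A–R): 274.74/20 → 13 → N, 6.20/10 → 0 → A; chars NA.
Square (2°×1°, digits 0–9): 14.74/2 → 7, 6.20/1 → 6; chars 76.

NA76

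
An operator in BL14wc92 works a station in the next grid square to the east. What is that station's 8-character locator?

Longitude extended square 9; +1 → 10, wraps to 0, carry into subsquare.
Longitude subsquare w = 22; +1 → 23 = x.
The latitude characters are unchanged.

BL14xc02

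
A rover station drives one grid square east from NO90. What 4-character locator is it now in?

Longitude square 9; +1 → 10, wraps to 0, carry into field.
Longitude field N = 13; +1 → 14 = O.
The latitude characters are unchanged.

OO00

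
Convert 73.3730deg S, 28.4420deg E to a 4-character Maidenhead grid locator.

KB46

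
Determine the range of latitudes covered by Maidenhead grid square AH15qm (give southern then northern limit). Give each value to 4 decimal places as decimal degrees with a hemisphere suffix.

14.5000° S, 14.4583° S

Field A=0, H=7: +0·20° lon, +7·10° lat → SW at lon -180°, lat -20°.
Square 1, 5: +1·2° lon, +5·1° lat → SW at lon -178°, lat -15°.
Subsquare q=16, m=12: +16·0.0833333° lon, +12·0.0416667° lat → SW at lon -176.667°, lat -14.5°.
Cell spans 0.0833333° lon × 0.0416667° lat.
south 14.5000° S, north 14.4583° S.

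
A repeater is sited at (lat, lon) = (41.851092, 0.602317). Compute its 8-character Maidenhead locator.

Offset from 180°W / 90°S: lon 180.60232°, lat 131.85109°.
Field: 180.60232/20 → 9 → J, 131.85109/10 → 13 → N; chars JN.
Square: 0.60232/2 → 0, 1.85109/1 → 1; chars 01.
Subsquare: 0.60232/0.0833333 → 7 → h, 0.85109/0.0416667 → 20 → u; chars hu.
Extended square: 0.01898/0.00833333 → 2, 0.01776/0.00416667 → 4; chars 24.

JN01hu24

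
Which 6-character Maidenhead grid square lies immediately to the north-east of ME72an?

ME72bo

Longitude subsquare a = 0; +1 → 1 = b.
Latitude subsquare n = 13; +1 → 14 = o.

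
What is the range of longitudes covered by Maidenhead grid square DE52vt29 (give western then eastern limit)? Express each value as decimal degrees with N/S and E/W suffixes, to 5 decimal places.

108.23333° W, 108.22500° W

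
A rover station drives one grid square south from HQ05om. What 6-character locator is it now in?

Latitude subsquare m = 12; −1 → 11 = l.
The longitude characters are unchanged.

HQ05ol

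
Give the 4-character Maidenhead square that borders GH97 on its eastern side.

HH07

Longitude square 9; +1 → 10, wraps to 0, carry into field.
Longitude field G = 6; +1 → 7 = H.
The latitude characters are unchanged.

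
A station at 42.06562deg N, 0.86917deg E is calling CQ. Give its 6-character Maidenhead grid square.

JN02kb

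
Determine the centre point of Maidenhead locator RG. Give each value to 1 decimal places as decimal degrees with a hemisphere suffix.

25.0° S, 170.0° E

Field R=17, G=6: +17·20° lon, +6·10° lat → SW at lon 160°, lat -30°.
Cell spans 20° lon × 10° lat. Centre is SW corner plus half of each.
latitude 25.0° S, longitude 170.0° E.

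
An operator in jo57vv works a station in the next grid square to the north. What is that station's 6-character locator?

JO57vw

Latitude subsquare v = 21; +1 → 22 = w.
The longitude characters are unchanged.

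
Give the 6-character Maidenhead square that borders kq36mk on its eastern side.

Longitude subsquare m = 12; +1 → 13 = n.
The latitude characters are unchanged.

KQ36nk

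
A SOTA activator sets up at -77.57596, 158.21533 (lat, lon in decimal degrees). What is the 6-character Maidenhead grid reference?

QB92ck

Shift to the Maidenhead origin (180°W, 90°S): lon 338.2153, lat 12.4240.
Field: 338.2153/20 → 16 → Q, 12.4240/10 → 1 → B; chars QB.
Square: 18.2153/2 → 9, 2.4240/1 → 2; chars 92.
Subsquare: 0.2153/0.0833333 → 2 → c, 0.4240/0.0416667 → 10 → k; chars ck.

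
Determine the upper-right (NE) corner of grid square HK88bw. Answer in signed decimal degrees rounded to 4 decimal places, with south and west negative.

Field H=7, K=10: +7·20° lon, +10·10° lat → SW at lon -40°, lat 10°.
Square 8, 8: +8·2° lon, +8·1° lat → SW at lon -24°, lat 18°.
Subsquare b=1, w=22: +1·0.0833333° lon, +22·0.0416667° lat → SW at lon -23.9167°, lat 18.9167°.
Cell spans 0.0833333° lon × 0.0416667° lat. NE corner is SW corner plus one full cell.
latitude 18.9583, longitude -23.8333.

18.9583, -23.8333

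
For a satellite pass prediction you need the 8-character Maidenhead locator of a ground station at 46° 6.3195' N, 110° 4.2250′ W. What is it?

Shift to the Maidenhead origin (180°W, 90°S): lon 69.92958, lat 136.10532.
Field: lon ⌊69.92958/20⌋ = 3 → D; lat ⌊136.10532/10⌋ = 13 → N.
Square: lon ⌊9.92958/2⌋ = 4; lat ⌊6.10532/1⌋ = 6.
Subsquare: lon ⌊1.92958/0.0833333⌋ = 23 → x; lat ⌊0.10532/0.0416667⌋ = 2 → c.
Extended square: lon ⌊0.01292/0.00833333⌋ = 1; lat ⌊0.02199/0.00416667⌋ = 5.

DN46xc15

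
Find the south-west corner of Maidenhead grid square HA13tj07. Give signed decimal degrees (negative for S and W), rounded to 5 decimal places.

Field H=7, A=0: +7·20° lon, +0·10° lat → SW at lon -40°, lat -90°.
Square 1, 3: +1·2° lon, +3·1° lat → SW at lon -38°, lat -87°.
Subsquare t=19, j=9: +19·0.0833333° lon, +9·0.0416667° lat → SW at lon -36.4167°, lat -86.625°.
Extended square 0, 7: +0·0.00833333° lon, +7·0.00416667° lat → SW at lon -36.4167°, lat -86.5958°.
latitude -86.59583, longitude -36.41667.

-86.59583, -36.41667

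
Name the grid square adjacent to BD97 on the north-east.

CD08

Longitude square 9; +1 → 10, wraps to 0, carry into field.
Longitude field B = 1; +1 → 2 = C.
Latitude square 7; +1 → 8.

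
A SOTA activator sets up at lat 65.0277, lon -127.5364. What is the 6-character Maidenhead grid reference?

Shift to the Maidenhead origin (180°W, 90°S): lon 52.4636, lat 155.0277.
Field: 52.4636/20 → 2 → C, 155.0277/10 → 15 → P; chars CP.
Square: 12.4636/2 → 6, 5.0277/1 → 5; chars 65.
Subsquare: 0.4636/0.0833333 → 5 → f, 0.0277/0.0416667 → 0 → a; chars fa.

CP65fa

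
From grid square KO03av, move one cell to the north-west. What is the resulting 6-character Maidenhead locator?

JO93xw

Longitude subsquare a = 0; −1 → -1, wraps to 23 = x, carry into square.
Longitude square 0; −1 → -1, wraps to 9, carry into field.
Longitude field K = 10; −1 → 9 = J.
Latitude subsquare v = 21; +1 → 22 = w.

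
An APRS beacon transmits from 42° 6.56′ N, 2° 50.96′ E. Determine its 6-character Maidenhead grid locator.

Add 180° to longitude and 90° to latitude: 182.8493, 132.1093.
Field: lon ⌊182.8493/20⌋ = 9 → J; lat ⌊132.1093/10⌋ = 13 → N.
Square: lon ⌊2.8493/2⌋ = 1; lat ⌊2.1093/1⌋ = 2.
Subsquare: lon ⌊0.8493/0.0833333⌋ = 10 → k; lat ⌊0.1093/0.0416667⌋ = 2 → c.

JN12kc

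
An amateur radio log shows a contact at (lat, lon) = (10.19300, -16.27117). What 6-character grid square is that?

Add 180° to longitude and 90° to latitude: 163.7288, 100.1930.
Field: lon ⌊163.7288/20⌋ = 8 → I; lat ⌊100.1930/10⌋ = 10 → K.
Square: lon ⌊3.7288/2⌋ = 1; lat ⌊0.1930/1⌋ = 0.
Subsquare: lon ⌊1.7288/0.0833333⌋ = 20 → u; lat ⌊0.1930/0.0416667⌋ = 4 → e.

IK10ue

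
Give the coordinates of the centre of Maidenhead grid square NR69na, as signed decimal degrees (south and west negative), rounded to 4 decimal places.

Field N=13, R=17: +13·20° lon, +17·10° lat → SW at lon 80°, lat 80°.
Square 6, 9: +6·2° lon, +9·1° lat → SW at lon 92°, lat 89°.
Subsquare n=13, a=0: +13·0.0833333° lon, +0·0.0416667° lat → SW at lon 93.0833°, lat 89°.
Cell spans 0.0833333° lon × 0.0416667° lat. Centre is SW corner plus half of each.
latitude 89.0208, longitude 93.1250.

89.0208, 93.1250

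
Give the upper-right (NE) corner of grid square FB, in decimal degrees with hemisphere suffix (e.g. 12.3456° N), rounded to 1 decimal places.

Field F=5, B=1: +5·20° lon, +1·10° lat → SW at lon -80°, lat -80°.
Cell spans 20° lon × 10° lat. NE corner is SW corner plus one full cell.
latitude 70.0° S, longitude 60.0° W.

70.0° S, 60.0° W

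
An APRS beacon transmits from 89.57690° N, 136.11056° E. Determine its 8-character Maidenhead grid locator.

Offset from 180°W / 90°S: lon 316.11056°, lat 179.57690°.
Field (20°×10°, letters A–R): 316.11056/20 → 15 → P, 179.57690/10 → 17 → R; chars PR.
Square (2°×1°, digits 0–9): 16.11056/2 → 8, 9.57690/1 → 9; chars 89.
Subsquare (5′×2.5′, letters a–x): 0.11056/0.0833333 → 1 → b, 0.57690/0.0416667 → 13 → n; chars bn.
Extended square (30″×15″, digits 0–9): 0.02723/0.00833333 → 3, 0.03523/0.00416667 → 8; chars 38.

PR89bn38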